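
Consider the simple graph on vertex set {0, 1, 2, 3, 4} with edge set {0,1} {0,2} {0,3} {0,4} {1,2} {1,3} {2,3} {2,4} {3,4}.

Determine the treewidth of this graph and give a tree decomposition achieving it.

Each bag holds 4 vertices, so the decomposition has width 3, which upper-bounds the treewidth. For the lower bound, the 4 vertices {0, 1, 2, 3} are pairwise adjacent, and any tree decomposition puts a clique entirely inside one bag — forcing width ≥ 3. Hence tw(G) = 3 exactly.

Treewidth 3.
One optimal decomposition is:
Bags: B1 = {0, 1, 2, 3}  B2 = {0, 2, 3, 4}
Tree: B1–B2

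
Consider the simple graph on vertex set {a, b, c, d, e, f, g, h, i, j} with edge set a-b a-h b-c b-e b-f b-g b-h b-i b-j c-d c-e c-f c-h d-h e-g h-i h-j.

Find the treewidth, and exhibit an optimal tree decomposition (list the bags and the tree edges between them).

The largest bag has 3 vertices, giving width 2; this decomposition certifies tw(G) ≤ 2. For the lower bound, the 3 vertices {c, d, h} are pairwise adjacent, and any tree decomposition puts a clique entirely inside one bag — forcing width ≥ 2. Combining the bounds, tw(G) = 2.

Treewidth 2.
One optimal decomposition is:
Bags: B1 = {b, c, h}  B2 = {b, c, f}  B3 = {b, c, e}  B4 = {a, b, h}  B5 = {c, d, h}  B6 = {b, e, g}  B7 = {b, h, j}  B8 = {b, h, i}
Tree: B1–B2, B2–B3, B1–B4, B1–B5, B3–B6, B4–B7, B7–B8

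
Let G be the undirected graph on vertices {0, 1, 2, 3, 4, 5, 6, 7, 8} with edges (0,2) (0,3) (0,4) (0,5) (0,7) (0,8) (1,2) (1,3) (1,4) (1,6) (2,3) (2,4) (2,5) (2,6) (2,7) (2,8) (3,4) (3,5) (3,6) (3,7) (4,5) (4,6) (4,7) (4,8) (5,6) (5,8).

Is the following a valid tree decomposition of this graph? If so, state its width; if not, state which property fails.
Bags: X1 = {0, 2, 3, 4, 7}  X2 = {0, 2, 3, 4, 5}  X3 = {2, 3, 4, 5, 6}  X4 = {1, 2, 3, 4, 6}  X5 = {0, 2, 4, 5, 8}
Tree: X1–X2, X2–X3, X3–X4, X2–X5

Yes; width 4.

Vertex coverage: the bags together contain {0, 1, 2, 3, 4, 5, 6, 7, 8}, the full vertex set. Edge coverage: each edge of G has both endpoints in at least one bag. Running intersection: for every vertex, the bags containing it form a connected subtree. All three properties hold, so this is a valid tree decomposition of width max|bag| − 1 = 4, and hence tw(G) ≤ 4.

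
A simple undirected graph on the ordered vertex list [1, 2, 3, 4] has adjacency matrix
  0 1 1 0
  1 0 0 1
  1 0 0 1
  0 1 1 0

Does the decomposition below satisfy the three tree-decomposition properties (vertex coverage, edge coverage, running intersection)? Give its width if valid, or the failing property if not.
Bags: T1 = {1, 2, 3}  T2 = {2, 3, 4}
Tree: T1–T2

Yes; width 2.

Checking the three conditions: (i) the bags cover all of {1, 2, 3, 4}; (ii) for each edge, some bag contains both endpoints; (iii) the bags containing any fixed vertex form a subtree. All hold, so the decomposition is valid with width 3 − 1 = 2.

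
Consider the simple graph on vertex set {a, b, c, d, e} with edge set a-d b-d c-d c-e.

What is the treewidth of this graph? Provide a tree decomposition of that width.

Every bag has size at most 2, so the width is 2 − 1 = 1 and tw(G) ≤ 1. Since G has at least one edge (e.g. c–e), it is not an edgeless graph, so tw(G) ≥ 1. Combining the bounds, tw(G) = 1.

Treewidth 1.
One optimal decomposition is:
Bags: B1 = {c, e}  B2 = {c, d}  B3 = {a, d}  B4 = {b, d}
Tree: B1–B2, B2–B3, B2–B4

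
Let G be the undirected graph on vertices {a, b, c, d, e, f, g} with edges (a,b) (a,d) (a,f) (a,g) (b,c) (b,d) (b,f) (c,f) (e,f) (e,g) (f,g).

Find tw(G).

2

A width-2 tree decomposition is:
Bags: B1 = {e, f, g}  B2 = {a, f, g}  B3 = {a, b, f}  B4 = {a, b, d}  B5 = {b, c, f}
Tree: B1–B2, B2–B3, B3–B4, B3–B5
The largest bag has 3 vertices, giving width 2; this decomposition certifies tw(G) ≤ 2. On the other hand G contains the 3-clique {a, b, d}. A clique must lie in a single bag of any decomposition, so no decomposition can have width below 2. Hence tw(G) = 2 exactly.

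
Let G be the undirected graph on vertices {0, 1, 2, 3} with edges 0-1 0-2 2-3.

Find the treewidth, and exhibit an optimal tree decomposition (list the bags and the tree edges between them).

Treewidth 1.
One optimal decomposition is:
Bags: B1 = {0, 1}  B2 = {0, 2}  B3 = {2, 3}
Tree: B1–B2, B2–B3

The largest bag has 2 vertices, giving width 1; this decomposition certifies tw(G) ≤ 1. G has an edge, so its treewidth is at least 1. The upper and lower bounds meet at 1, so that is the treewidth.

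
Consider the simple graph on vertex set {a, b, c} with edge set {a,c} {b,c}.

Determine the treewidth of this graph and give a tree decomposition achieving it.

Treewidth 1.
Bags: B1 = {b, c}  B2 = {a, c}
Tree: B1–B2

The largest bag has 2 vertices, giving width 1; this decomposition certifies tw(G) ≤ 1. Any graph with an edge has treewidth ≥ 1, and G has the edge c–b. Therefore the treewidth is 1.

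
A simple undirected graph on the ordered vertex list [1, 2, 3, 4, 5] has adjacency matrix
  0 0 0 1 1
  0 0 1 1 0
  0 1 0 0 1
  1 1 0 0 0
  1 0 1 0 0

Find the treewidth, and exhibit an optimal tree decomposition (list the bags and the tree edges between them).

Every bag has size at most 3, so the width is 3 − 1 = 2 and tw(G) ≤ 2. Since 2–3–5–1–4–2 is a cycle in G, G is not acyclic. Forests are exactly the graphs of treewidth ≤ 1, so tw(G) ≥ 2. Therefore the treewidth is 2.

Treewidth 2.
One optimal decomposition is:
Bags: B1 = {2, 3, 5}  B2 = {1, 2, 5}  B3 = {1, 2, 4}
Tree: B1–B2, B2–B3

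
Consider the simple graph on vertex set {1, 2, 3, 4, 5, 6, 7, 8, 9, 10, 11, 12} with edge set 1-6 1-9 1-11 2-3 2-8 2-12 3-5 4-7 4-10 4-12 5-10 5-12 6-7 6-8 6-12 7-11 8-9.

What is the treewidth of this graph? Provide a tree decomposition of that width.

Treewidth 3.
Bags: B1 = {1, 8, 9, 11}  B2 = {1, 6, 8, 11}  B3 = {6, 7, 8, 11}  B4 = {2, 6, 7, 8}  B5 = {2, 6, 7, 12}  B6 = {2, 4, 7, 12}  B7 = {2, 3, 4, 12}  B8 = {3, 4, 5, 12}  B9 = {3, 4, 5, 10}
Tree: B1–B2, B2–B3, B3–B4, B4–B5, B5–B6, B6–B7, B7–B8, B8–B9

The largest bag has 4 vertices, giving width 3; this decomposition certifies tw(G) ≤ 3. For the lower bound: the 4 vertex sets {1,9,11}, {8}, {6}, {2,4,7,12} are disjoint, each induces a connected subgraph, and every pair is joined by at least one edge of G. Contracting each set to a single vertex therefore yields K_{4} as a minor, and since treewidth is minor-monotone, tw(G) ≥ tw(K_{4}) = 3. Hence tw(G) = 3 exactly.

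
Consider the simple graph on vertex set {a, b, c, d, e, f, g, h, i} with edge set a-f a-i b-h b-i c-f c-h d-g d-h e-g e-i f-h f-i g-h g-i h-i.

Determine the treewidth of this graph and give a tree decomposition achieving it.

Treewidth 2.
One optimal decomposition is:
Bags: B1 = {f, h, i}  B2 = {g, h, i}  B3 = {e, g, i}  B4 = {a, f, i}  B5 = {c, f, h}  B6 = {b, h, i}  B7 = {d, g, h}
Tree: B1–B2, B2–B3, B1–B4, B1–B5, B1–B6, B2–B7

The largest bag has 3 vertices, giving width 2; this decomposition certifies tw(G) ≤ 2. Conversely, {e, g, i} is a clique of size 3, and the vertices of any clique must share a bag in every tree decomposition; so some bag has ≥ 3 vertices and tw(G) ≥ 2. Combining the bounds, tw(G) = 2.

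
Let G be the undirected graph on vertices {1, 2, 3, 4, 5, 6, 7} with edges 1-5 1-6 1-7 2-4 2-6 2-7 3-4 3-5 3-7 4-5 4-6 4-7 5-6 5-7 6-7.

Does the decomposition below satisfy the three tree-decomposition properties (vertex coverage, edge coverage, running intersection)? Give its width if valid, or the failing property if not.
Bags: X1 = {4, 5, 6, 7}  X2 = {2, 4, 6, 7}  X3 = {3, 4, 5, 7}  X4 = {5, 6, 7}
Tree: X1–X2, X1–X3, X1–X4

No — vertex 1 appears in no bag.

A tree decomposition must satisfy three properties: every vertex lies in some bag; for every edge, both endpoints lie together in some bag; and for every vertex, the bags containing it form a connected subtree. Here vertex 1 appears in no bag, so the decomposition is invalid.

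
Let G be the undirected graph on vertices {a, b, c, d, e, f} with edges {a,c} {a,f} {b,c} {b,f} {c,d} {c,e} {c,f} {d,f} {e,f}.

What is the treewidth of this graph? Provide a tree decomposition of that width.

The largest bag has 3 vertices, giving width 2; this decomposition certifies tw(G) ≤ 2. Conversely, {c, d, f} is a clique of size 3, and the vertices of any clique must share a bag in every tree decomposition; so some bag has ≥ 3 vertices and tw(G) ≥ 2. The upper and lower bounds meet at 2, so that is the treewidth.

Treewidth 2.
One optimal decomposition is:
Bags: B1 = {b, c, f}  B2 = {c, d, f}  B3 = {c, e, f}  B4 = {a, c, f}
Tree: B1–B2, B1–B3, B1–B4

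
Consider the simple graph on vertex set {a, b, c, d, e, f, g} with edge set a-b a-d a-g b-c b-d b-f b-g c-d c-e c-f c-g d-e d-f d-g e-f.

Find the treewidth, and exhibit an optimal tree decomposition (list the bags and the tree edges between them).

Treewidth 3.
Bags: B1 = {c, d, e, f}  B2 = {b, c, d, f}  B3 = {b, c, d, g}  B4 = {a, b, d, g}
Tree: B1–B2, B2–B3, B3–B4

Each bag holds 4 vertices, so the decomposition has width 3, which upper-bounds the treewidth. Conversely, {c, d, e, f} is a clique of size 4, and the vertices of any clique must share a bag in every tree decomposition; so some bag has ≥ 4 vertices and tw(G) ≥ 3. Combining the bounds, tw(G) = 3.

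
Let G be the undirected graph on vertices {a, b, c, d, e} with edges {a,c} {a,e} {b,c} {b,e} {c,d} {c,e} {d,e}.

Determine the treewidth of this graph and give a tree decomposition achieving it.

The largest bag has 3 vertices, giving width 2; this decomposition certifies tw(G) ≤ 2. On the other hand G contains the 3-clique {c, d, e}. A clique must lie in a single bag of any decomposition, so no decomposition can have width below 2. Hence tw(G) = 2 exactly.

Treewidth 2.
Bags: B1 = {b, c, e}  B2 = {c, d, e}  B3 = {a, c, e}
Tree: B1–B2, B2–B3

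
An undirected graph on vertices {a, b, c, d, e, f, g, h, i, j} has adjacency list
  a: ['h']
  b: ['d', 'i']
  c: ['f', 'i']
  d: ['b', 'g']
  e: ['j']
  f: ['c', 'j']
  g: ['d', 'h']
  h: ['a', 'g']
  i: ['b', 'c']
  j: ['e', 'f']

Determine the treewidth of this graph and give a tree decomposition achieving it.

Treewidth 1.
Bags: B1 = {e, j}  B2 = {f, j}  B3 = {c, f}  B4 = {c, i}  B5 = {b, i}  B6 = {b, d}  B7 = {d, g}  B8 = {g, h}  B9 = {a, h}
Tree: B1–B2, B2–B3, B3–B4, B4–B5, B5–B6, B6–B7, B7–B8, B8–B9

Every bag has size at most 2, so the width is 2 − 1 = 1 and tw(G) ≤ 1. G has an edge, so its treewidth is at least 1. Hence tw(G) = 1 exactly.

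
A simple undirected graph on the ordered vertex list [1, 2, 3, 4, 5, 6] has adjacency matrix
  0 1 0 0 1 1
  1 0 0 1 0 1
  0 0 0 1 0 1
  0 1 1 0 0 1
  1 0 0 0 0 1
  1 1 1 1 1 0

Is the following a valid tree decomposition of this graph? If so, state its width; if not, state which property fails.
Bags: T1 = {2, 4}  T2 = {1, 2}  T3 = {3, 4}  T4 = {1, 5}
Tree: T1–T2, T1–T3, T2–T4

No — vertex 6 appears in no bag.

A tree decomposition must satisfy three properties: every vertex lies in some bag; for every edge, both endpoints lie together in some bag; and for every vertex, the bags containing it form a connected subtree. Here vertex 6 appears in no bag, so the decomposition is invalid.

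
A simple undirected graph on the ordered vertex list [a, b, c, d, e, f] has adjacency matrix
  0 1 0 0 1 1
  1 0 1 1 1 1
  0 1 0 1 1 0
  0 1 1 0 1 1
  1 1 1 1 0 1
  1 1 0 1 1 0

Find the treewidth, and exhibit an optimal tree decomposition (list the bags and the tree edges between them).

Treewidth 3.
One optimal decomposition is:
Bags: B1 = {b, d, e, f}  B2 = {b, c, d, e}  B3 = {a, b, e, f}
Tree: B1–B2, B1–B3

The largest bag has 4 vertices, giving width 3; this decomposition certifies tw(G) ≤ 3. For the lower bound, the 4 vertices {b, c, d, e} are pairwise adjacent, and any tree decomposition puts a clique entirely inside one bag — forcing width ≥ 3. Hence tw(G) = 3 exactly.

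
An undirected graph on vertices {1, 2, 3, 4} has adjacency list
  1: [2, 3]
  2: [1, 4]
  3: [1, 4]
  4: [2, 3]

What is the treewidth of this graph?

A width-2 tree decomposition is:
Bags: B1 = {2, 3, 4}  B2 = {1, 2, 3}
Tree: B1–B2
The largest bag has 3 vertices, giving width 2; this decomposition certifies tw(G) ≤ 2. Since 2–4–3–1–2 is a cycle in G, G is not acyclic. Forests are exactly the graphs of treewidth ≤ 1, so tw(G) ≥ 2. Hence tw(G) = 2 exactly.

2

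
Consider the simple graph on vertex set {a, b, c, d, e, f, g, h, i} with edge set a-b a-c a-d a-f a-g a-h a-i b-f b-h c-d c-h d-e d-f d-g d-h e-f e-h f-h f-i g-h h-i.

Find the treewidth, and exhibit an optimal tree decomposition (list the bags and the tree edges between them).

Treewidth 3.
Bags: B1 = {a, c, d, h}  B2 = {a, d, f, h}  B3 = {a, f, h, i}  B4 = {a, b, f, h}  B5 = {a, d, g, h}  B6 = {d, e, f, h}
Tree: B1–B2, B2–B3, B3–B4, B2–B5, B2–B6

Each bag holds 4 vertices, so the decomposition has width 3, which upper-bounds the treewidth. On the other hand G contains the 4-clique {d, e, f, h}. A clique must lie in a single bag of any decomposition, so no decomposition can have width below 3. Therefore the treewidth is 3.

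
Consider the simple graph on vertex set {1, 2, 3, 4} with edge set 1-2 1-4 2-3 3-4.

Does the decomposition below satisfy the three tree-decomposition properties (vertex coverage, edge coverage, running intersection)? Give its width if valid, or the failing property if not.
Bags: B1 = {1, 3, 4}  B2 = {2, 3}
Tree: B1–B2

No — edge (1,2) lies in no bag.

A tree decomposition must satisfy three properties: every vertex lies in some bag; for every edge, both endpoints lie together in some bag; and for every vertex, the bags containing it form a connected subtree. Here edge (1,2) lies in no bag, so the decomposition is invalid.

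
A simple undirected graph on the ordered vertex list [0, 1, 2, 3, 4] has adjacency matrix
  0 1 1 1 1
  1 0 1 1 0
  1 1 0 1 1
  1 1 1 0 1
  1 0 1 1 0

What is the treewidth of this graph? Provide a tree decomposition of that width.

Every bag has size at most 4, so the width is 4 − 1 = 3 and tw(G) ≤ 3. For the lower bound, the 4 vertices {0, 1, 2, 3} are pairwise adjacent, and any tree decomposition puts a clique entirely inside one bag — forcing width ≥ 3. The upper and lower bounds meet at 3, so that is the treewidth.

Treewidth 3.
One optimal decomposition is:
Bags: B1 = {0, 2, 3, 4}  B2 = {0, 1, 2, 3}
Tree: B1–B2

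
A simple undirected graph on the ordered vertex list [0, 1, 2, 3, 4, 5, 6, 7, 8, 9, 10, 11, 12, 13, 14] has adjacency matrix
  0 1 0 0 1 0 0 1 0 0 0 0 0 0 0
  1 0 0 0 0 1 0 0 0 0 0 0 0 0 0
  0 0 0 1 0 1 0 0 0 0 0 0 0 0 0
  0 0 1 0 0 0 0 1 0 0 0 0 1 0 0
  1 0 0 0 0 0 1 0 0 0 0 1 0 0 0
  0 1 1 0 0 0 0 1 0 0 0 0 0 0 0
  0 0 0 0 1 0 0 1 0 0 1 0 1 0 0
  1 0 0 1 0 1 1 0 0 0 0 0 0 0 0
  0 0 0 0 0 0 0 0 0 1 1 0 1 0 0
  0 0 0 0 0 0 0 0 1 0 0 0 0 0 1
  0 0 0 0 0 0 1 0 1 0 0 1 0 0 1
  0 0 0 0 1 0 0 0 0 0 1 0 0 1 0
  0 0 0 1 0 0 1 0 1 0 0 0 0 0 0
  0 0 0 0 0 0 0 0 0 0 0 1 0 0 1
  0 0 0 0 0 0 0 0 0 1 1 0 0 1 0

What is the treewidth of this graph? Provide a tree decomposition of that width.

The largest bag has 4 vertices, giving width 3; this decomposition certifies tw(G) ≤ 3. For the lower bound: the 4 vertex sets {9,13,14}, {8}, {10}, {4,6,11,12} are disjoint, each induces a connected subgraph, and every pair is joined by at least one edge of G. Contracting each set to a single vertex therefore yields K_{4} as a minor, and since treewidth is minor-monotone, tw(G) ≥ tw(K_{4}) = 3. Combining the bounds, tw(G) = 3.

Treewidth 3.
One optimal decomposition is:
Bags: B1 = {8, 9, 13, 14}  B2 = {8, 10, 13, 14}  B3 = {8, 10, 11, 13}  B4 = {8, 10, 11, 12}  B5 = {6, 10, 11, 12}  B6 = {4, 6, 11, 12}  B7 = {3, 4, 6, 12}  B8 = {3, 4, 6, 7}  B9 = {0, 3, 4, 7}  B10 = {0, 2, 3, 7}  B11 = {0, 2, 5, 7}  B12 = {0, 1, 2, 5}
Tree: B1–B2, B2–B3, B3–B4, B4–B5, B5–B6, B6–B7, B7–B8, B8–B9, B9–B10, B10–B11, B11–B12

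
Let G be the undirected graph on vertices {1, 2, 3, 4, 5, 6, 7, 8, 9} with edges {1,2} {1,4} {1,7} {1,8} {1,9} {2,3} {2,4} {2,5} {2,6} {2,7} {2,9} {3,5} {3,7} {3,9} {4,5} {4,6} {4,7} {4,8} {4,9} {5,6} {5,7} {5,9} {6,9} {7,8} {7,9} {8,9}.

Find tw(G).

4

A width-4 tree decomposition is:
Bags: B1 = {2, 3, 5, 7, 9}  B2 = {2, 4, 5, 7, 9}  B3 = {1, 2, 4, 7, 9}  B4 = {1, 4, 7, 8, 9}  B5 = {2, 4, 5, 6, 9}
Tree: B1–B2, B2–B3, B3–B4, B2–B5
Each bag holds 5 vertices, so the decomposition has width 4, which upper-bounds the treewidth. Conversely, {1, 4, 7, 8, 9} is a clique of size 5, and the vertices of any clique must share a bag in every tree decomposition; so some bag has ≥ 5 vertices and tw(G) ≥ 4. Hence tw(G) = 4 exactly.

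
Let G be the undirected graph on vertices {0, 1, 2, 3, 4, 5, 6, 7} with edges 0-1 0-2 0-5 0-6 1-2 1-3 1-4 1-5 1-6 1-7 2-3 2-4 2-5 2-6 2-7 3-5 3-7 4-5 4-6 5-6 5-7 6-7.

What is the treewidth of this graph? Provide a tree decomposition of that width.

Treewidth 4.
One such decomposition:
Bags: B1 = {1, 2, 5, 6, 7}  B2 = {0, 1, 2, 5, 6}  B3 = {1, 2, 3, 5, 7}  B4 = {1, 2, 4, 5, 6}
Tree: B1–B2, B1–B3, B1–B4

Every bag has size at most 5, so the width is 5 − 1 = 4 and tw(G) ≤ 4. On the other hand G contains the 5-clique {1, 2, 3, 5, 7}. A clique must lie in a single bag of any decomposition, so no decomposition can have width below 4. Therefore the treewidth is 4.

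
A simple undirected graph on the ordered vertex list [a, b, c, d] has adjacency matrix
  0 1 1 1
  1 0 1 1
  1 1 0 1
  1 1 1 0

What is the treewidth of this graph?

3

A width-3 tree decomposition is:
Bags: B1 = {a, b, c, d}
Tree: (single bag)
A single bag containing all 4 vertices is trivially a valid decomposition of width 3. For the lower bound, the 4 vertices {a, b, c, d} are pairwise adjacent, and any tree decomposition puts a clique entirely inside one bag — forcing width ≥ 3. Hence tw(G) = 3 exactly.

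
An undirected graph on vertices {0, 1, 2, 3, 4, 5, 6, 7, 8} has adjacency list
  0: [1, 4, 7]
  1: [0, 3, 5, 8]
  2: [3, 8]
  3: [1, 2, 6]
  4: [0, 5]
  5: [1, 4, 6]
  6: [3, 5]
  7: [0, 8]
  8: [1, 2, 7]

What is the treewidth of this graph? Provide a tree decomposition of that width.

Each bag holds 4 vertices, so the decomposition has width 3, which upper-bounds the treewidth. For the lower bound: the 4 vertex sets {2,3,6}, {8}, {1}, {0,4,5,7} are disjoint, each induces a connected subgraph, and every pair is joined by at least one edge of G. Contracting each set to a single vertex therefore yields K_{4} as a minor, and since treewidth is minor-monotone, tw(G) ≥ tw(K_{4}) = 3. Combining the bounds, tw(G) = 3.

Treewidth 3.
Bags: B1 = {2, 3, 6, 8}  B2 = {1, 3, 6, 8}  B3 = {1, 5, 6, 8}  B4 = {1, 5, 7, 8}  B5 = {0, 1, 5, 7}  B6 = {0, 4, 5, 7}
Tree: B1–B2, B2–B3, B3–B4, B4–B5, B5–B6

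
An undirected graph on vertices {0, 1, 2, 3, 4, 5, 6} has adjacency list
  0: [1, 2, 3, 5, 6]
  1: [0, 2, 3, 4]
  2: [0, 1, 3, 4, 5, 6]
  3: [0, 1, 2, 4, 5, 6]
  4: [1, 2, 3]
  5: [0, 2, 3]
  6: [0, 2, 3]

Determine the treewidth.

3

A width-3 tree decomposition is:
Bags: B1 = {0, 2, 3, 6}  B2 = {0, 2, 3, 5}  B3 = {0, 1, 2, 3}  B4 = {1, 2, 3, 4}
Tree: B1–B2, B1–B3, B3–B4
Each bag holds 4 vertices, so the decomposition has width 3, which upper-bounds the treewidth. For the lower bound, the 4 vertices {0, 1, 2, 3} are pairwise adjacent, and any tree decomposition puts a clique entirely inside one bag — forcing width ≥ 3. Hence tw(G) = 3 exactly.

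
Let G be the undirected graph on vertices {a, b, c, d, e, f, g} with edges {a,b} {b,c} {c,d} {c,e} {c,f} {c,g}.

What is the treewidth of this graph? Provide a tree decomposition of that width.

Treewidth 1.
One optimal decomposition is:
Bags: B1 = {b, c}  B2 = {a, b}  B3 = {c, e}  B4 = {c, f}  B5 = {c, g}  B6 = {c, d}
Tree: B1–B2, B1–B3, B1–B4, B4–B5, B4–B6

Every bag has size at most 2, so the width is 2 − 1 = 1 and tw(G) ≤ 1. G has an edge, so its treewidth is at least 1. Hence tw(G) = 1 exactly.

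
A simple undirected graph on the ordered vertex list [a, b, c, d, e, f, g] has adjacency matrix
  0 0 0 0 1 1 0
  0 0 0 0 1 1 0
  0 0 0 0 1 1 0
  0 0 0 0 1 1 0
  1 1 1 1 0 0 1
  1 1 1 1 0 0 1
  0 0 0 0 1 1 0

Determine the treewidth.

2

A width-2 tree decomposition is:
Bags: B1 = {e, f, g}  B2 = {a, e, f}  B3 = {c, e, f}  B4 = {b, e, f}  B5 = {d, e, f}
Tree: B1–B2, B2–B3, B3–B4, B4–B5
Each bag holds 3 vertices, so the decomposition has width 2, which upper-bounds the treewidth. For the lower bound, G contains the cycle f–g–e–a–f, so G is not a forest; only forests have treewidth ≤ 1, hence tw(G) ≥ 2. Combining the bounds, tw(G) = 2.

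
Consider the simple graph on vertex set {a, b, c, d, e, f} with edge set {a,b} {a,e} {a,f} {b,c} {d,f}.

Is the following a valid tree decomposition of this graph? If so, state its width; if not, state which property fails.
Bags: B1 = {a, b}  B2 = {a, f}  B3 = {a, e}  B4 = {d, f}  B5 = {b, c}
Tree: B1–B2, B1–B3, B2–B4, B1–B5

Yes; width 1.

Checking the three conditions: (i) the bags cover all of {a, b, c, d, e, f}; (ii) for each edge, some bag contains both endpoints; (iii) the bags containing any fixed vertex form a subtree. All hold, so the decomposition is valid with width 2 − 1 = 1.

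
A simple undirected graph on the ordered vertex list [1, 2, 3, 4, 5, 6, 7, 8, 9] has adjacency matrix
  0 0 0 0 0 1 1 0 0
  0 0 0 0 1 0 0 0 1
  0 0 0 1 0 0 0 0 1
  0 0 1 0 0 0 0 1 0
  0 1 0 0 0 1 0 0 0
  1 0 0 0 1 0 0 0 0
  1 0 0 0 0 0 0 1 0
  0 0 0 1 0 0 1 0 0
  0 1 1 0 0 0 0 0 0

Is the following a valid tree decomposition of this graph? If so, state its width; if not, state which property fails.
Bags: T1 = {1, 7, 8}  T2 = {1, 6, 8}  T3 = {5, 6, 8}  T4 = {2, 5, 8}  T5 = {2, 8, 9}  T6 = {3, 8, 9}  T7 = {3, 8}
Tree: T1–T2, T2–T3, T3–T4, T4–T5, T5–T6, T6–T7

A tree decomposition must satisfy three properties: every vertex lies in some bag; for every edge, both endpoints lie together in some bag; and for every vertex, the bags containing it form a connected subtree. Here vertex 4 appears in no bag, so the decomposition is invalid.

No — vertex 4 appears in no bag.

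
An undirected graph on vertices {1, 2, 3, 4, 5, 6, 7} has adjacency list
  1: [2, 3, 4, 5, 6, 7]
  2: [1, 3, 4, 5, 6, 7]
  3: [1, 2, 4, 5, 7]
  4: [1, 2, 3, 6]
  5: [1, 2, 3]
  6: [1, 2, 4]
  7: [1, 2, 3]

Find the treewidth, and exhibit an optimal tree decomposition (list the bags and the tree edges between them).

Every bag has size at most 4, so the width is 4 − 1 = 3 and tw(G) ≤ 3. Conversely, {1, 2, 3, 4} is a clique of size 4, and the vertices of any clique must share a bag in every tree decomposition; so some bag has ≥ 4 vertices and tw(G) ≥ 3. The upper and lower bounds meet at 3, so that is the treewidth.

Treewidth 3.
One such decomposition:
Bags: B1 = {1, 2, 3, 4}  B2 = {1, 2, 4, 6}  B3 = {1, 2, 3, 7}  B4 = {1, 2, 3, 5}
Tree: B1–B2, B1–B3, B1–B4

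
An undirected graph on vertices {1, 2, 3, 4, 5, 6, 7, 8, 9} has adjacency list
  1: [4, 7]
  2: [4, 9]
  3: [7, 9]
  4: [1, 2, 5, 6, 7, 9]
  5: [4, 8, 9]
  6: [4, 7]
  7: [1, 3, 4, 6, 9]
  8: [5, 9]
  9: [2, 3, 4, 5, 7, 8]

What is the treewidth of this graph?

2

A width-2 tree decomposition is:
Bags: B1 = {4, 7, 9}  B2 = {4, 6, 7}  B3 = {4, 5, 9}  B4 = {3, 7, 9}  B5 = {2, 4, 9}  B6 = {5, 8, 9}  B7 = {1, 4, 7}
Tree: B1–B2, B1–B3, B1–B4, B3–B5, B3–B6, B1–B7
Each bag holds 3 vertices, so the decomposition has width 2, which upper-bounds the treewidth. For the lower bound, the 3 vertices {5, 8, 9} are pairwise adjacent, and any tree decomposition puts a clique entirely inside one bag — forcing width ≥ 2. The upper and lower bounds meet at 2, so that is the treewidth.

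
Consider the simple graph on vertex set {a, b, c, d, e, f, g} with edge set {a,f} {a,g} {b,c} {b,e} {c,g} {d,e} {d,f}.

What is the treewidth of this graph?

A width-2 tree decomposition is:
Bags: B1 = {b, d, e}  B2 = {b, d, f}  B3 = {a, b, f}  B4 = {a, b, g}  B5 = {b, c, g}
Tree: B1–B2, B2–B3, B3–B4, B4–B5
Each bag holds 3 vertices, so the decomposition has width 2, which upper-bounds the treewidth. Since b–e–d–f–a–g–c–b is a cycle in G, G is not acyclic. Forests are exactly the graphs of treewidth ≤ 1, so tw(G) ≥ 2. Therefore the treewidth is 2.

2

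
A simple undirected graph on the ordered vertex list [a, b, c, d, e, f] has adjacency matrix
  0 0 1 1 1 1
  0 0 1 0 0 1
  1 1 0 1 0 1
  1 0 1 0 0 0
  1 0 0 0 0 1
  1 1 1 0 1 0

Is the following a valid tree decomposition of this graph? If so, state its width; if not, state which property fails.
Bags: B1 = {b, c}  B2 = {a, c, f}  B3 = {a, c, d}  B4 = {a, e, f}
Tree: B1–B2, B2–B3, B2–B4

No — edge (f,b) lies in no bag.

A tree decomposition must satisfy three properties: every vertex lies in some bag; for every edge, both endpoints lie together in some bag; and for every vertex, the bags containing it form a connected subtree. Here edge (f,b) lies in no bag, so the decomposition is invalid.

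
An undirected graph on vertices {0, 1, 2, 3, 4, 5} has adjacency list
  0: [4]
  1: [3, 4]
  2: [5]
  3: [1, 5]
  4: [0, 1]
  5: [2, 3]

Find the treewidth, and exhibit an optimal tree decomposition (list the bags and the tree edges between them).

Every bag has size at most 2, so the width is 2 − 1 = 1 and tw(G) ≤ 1. G has an edge, so its treewidth is at least 1. Hence tw(G) = 1 exactly.

Treewidth 1.
One such decomposition:
Bags: B1 = {0, 4}  B2 = {1, 4}  B3 = {1, 3}  B4 = {3, 5}  B5 = {2, 5}
Tree: B1–B2, B2–B3, B3–B4, B4–B5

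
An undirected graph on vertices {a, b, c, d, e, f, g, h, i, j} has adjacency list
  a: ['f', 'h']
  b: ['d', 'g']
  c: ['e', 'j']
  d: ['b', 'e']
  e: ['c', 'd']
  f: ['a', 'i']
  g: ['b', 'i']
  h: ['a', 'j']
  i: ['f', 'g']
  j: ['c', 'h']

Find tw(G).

2

A width-2 tree decomposition is:
Bags: B1 = {b, d, g}  B2 = {d, g, i}  B3 = {d, f, i}  B4 = {a, d, f}  B5 = {a, d, h}  B6 = {d, h, j}  B7 = {c, d, j}  B8 = {c, d, e}
Tree: B1–B2, B2–B3, B3–B4, B4–B5, B5–B6, B6–B7, B7–B8
The largest bag has 3 vertices, giving width 2; this decomposition certifies tw(G) ≤ 2. Since d–b–g–i–f–a–h–j–c–e–d is a cycle in G, G is not acyclic. Forests are exactly the graphs of treewidth ≤ 1, so tw(G) ≥ 2. Therefore the treewidth is 2.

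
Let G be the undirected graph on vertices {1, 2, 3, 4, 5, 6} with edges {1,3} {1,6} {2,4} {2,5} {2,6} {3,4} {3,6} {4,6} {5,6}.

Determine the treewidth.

A width-2 tree decomposition is:
Bags: B1 = {3, 4, 6}  B2 = {2, 4, 6}  B3 = {2, 5, 6}  B4 = {1, 3, 6}
Tree: B1–B2, B2–B3, B1–B4
The largest bag has 3 vertices, giving width 2; this decomposition certifies tw(G) ≤ 2. Conversely, {1, 3, 6} is a clique of size 3, and the vertices of any clique must share a bag in every tree decomposition; so some bag has ≥ 3 vertices and tw(G) ≥ 2. Hence tw(G) = 2 exactly.

2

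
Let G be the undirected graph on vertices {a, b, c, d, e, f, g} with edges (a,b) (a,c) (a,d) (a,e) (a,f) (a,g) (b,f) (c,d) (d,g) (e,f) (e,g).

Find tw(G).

2

A width-2 tree decomposition is:
Bags: B1 = {a, e, g}  B2 = {a, e, f}  B3 = {a, d, g}  B4 = {a, b, f}  B5 = {a, c, d}
Tree: B1–B2, B1–B3, B2–B4, B3–B5
Every bag has size at most 3, so the width is 3 − 1 = 2 and tw(G) ≤ 2. On the other hand G contains the 3-clique {a, d, g}. A clique must lie in a single bag of any decomposition, so no decomposition can have width below 2. Therefore the treewidth is 2.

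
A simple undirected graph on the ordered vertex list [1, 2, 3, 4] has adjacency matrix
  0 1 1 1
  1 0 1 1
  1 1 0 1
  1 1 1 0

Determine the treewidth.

3

A width-3 tree decomposition is:
Bags: B1 = {1, 2, 3, 4}
Tree: (single bag)
A single bag containing all 4 vertices is trivially a valid decomposition of width 3. For the lower bound, the 4 vertices {1, 2, 3, 4} are pairwise adjacent, and any tree decomposition puts a clique entirely inside one bag — forcing width ≥ 3. Therefore the treewidth is 3.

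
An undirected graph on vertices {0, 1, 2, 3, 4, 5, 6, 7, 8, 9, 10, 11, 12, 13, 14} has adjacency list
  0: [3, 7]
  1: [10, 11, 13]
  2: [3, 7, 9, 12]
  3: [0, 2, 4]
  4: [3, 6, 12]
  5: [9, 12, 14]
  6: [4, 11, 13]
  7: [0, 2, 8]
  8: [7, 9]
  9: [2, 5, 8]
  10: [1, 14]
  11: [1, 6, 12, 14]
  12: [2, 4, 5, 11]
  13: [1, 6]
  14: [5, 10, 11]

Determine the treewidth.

A width-3 tree decomposition is:
Bags: B1 = {1, 6, 10, 13}  B2 = {1, 6, 10, 11}  B3 = {6, 10, 11, 14}  B4 = {4, 6, 11, 14}  B5 = {4, 11, 12, 14}  B6 = {4, 5, 12, 14}  B7 = {3, 4, 5, 12}  B8 = {2, 3, 5, 12}  B9 = {2, 3, 5, 9}  B10 = {0, 2, 3, 9}  B11 = {0, 2, 7, 9}  B12 = {0, 7, 8, 9}
Tree: B1–B2, B2–B3, B3–B4, B4–B5, B5–B6, B6–B7, B7–B8, B8–B9, B9–B10, B10–B11, B11–B12
Each bag holds 4 vertices, so the decomposition has width 3, which upper-bounds the treewidth. For the lower bound: the 4 vertex sets {1,10,13}, {6}, {11}, {4,5,12,14} are disjoint, each induces a connected subgraph, and every pair is joined by at least one edge of G. Contracting each set to a single vertex therefore yields K_{4} as a minor, and since treewidth is minor-monotone, tw(G) ≥ tw(K_{4}) = 3. Therefore the treewidth is 3.

3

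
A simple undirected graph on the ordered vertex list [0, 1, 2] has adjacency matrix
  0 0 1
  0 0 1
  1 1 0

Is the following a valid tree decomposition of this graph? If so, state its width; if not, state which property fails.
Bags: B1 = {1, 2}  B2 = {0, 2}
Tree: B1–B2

Every vertex of G appears in some bag (union = {0, 1, 2}); every edge is covered by a bag; and for each vertex v the set of bags containing v is connected in the bag tree. The decomposition is therefore valid. The largest bag has 2 vertices, so the width is 1.

Yes; width 1.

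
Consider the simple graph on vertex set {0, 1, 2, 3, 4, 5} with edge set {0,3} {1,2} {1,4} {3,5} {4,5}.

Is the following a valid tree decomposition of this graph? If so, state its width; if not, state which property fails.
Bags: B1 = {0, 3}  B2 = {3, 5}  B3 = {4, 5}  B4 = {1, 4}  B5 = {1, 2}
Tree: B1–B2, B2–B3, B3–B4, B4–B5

Vertex coverage: the bags together contain {0, 1, 2, 3, 4, 5}, the full vertex set. Edge coverage: each edge of G has both endpoints in at least one bag. Running intersection: for every vertex, the bags containing it form a connected subtree. All three properties hold, so this is a valid tree decomposition of width max|bag| − 1 = 1, and hence tw(G) ≤ 1.

Yes; width 1.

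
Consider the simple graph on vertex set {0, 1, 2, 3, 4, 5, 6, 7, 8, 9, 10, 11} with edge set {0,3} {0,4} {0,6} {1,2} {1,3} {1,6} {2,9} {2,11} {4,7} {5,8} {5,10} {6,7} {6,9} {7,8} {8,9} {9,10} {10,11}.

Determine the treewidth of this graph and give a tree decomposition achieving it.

Treewidth 3.
One such decomposition:
Bags: B1 = {0, 1, 3, 4}  B2 = {0, 1, 4, 6}  B3 = {1, 4, 6, 7}  B4 = {1, 2, 6, 7}  B5 = {2, 6, 7, 9}  B6 = {2, 7, 8, 9}  B7 = {2, 8, 9, 11}  B8 = {8, 9, 10, 11}  B9 = {5, 8, 10, 11}
Tree: B1–B2, B2–B3, B3–B4, B4–B5, B5–B6, B6–B7, B7–B8, B8–B9

The largest bag has 4 vertices, giving width 3; this decomposition certifies tw(G) ≤ 3. For the lower bound: the 4 vertex sets {0,3,4}, {1}, {6}, {2,7,8,9} are disjoint, each induces a connected subgraph, and every pair is joined by at least one edge of G. Contracting each set to a single vertex therefore yields K_{4} as a minor, and since treewidth is minor-monotone, tw(G) ≥ tw(K_{4}) = 3. The upper and lower bounds meet at 3, so that is the treewidth.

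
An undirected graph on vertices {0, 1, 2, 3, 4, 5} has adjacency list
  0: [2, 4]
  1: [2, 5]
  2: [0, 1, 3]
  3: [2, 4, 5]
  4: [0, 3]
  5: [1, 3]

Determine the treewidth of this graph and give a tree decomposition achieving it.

Treewidth 2.
Bags: B1 = {1, 3, 5}  B2 = {1, 2, 3}  B3 = {2, 3, 4}  B4 = {0, 2, 4}
Tree: B1–B2, B2–B3, B3–B4

Every bag has size at most 3, so the width is 3 − 1 = 2 and tw(G) ≤ 2. Since 5–1–2–3–5 is a cycle in G, G is not acyclic. Forests are exactly the graphs of treewidth ≤ 1, so tw(G) ≥ 2. Combining the bounds, tw(G) = 2.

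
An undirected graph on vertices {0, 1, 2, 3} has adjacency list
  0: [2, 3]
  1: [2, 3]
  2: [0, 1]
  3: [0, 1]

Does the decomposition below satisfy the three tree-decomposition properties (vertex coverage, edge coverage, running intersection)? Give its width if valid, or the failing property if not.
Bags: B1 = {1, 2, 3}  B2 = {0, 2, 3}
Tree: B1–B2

Checking the three conditions: (i) the bags cover all of {0, 1, 2, 3}; (ii) for each edge, some bag contains both endpoints; (iii) the bags containing any fixed vertex form a subtree. All hold, so the decomposition is valid with width 3 − 1 = 2.

Yes; width 2.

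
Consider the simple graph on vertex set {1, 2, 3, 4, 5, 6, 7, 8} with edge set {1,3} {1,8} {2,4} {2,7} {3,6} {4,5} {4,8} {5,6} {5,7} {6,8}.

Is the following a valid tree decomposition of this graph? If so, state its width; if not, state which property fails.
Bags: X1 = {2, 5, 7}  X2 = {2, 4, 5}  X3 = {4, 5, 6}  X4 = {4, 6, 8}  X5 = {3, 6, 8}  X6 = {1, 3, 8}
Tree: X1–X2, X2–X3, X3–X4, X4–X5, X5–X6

Yes; width 2.

Vertex coverage: the bags together contain {1, 2, 3, 4, 5, 6, 7, 8}, the full vertex set. Edge coverage: each edge of G has both endpoints in at least one bag. Running intersection: for every vertex, the bags containing it form a connected subtree. All three properties hold, so this is a valid tree decomposition of width max|bag| − 1 = 2, and hence tw(G) ≤ 2.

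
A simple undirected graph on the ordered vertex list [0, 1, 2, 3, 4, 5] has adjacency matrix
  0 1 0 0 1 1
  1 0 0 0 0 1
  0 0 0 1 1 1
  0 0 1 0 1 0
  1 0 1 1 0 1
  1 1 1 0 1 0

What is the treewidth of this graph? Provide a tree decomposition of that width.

Treewidth 2.
One such decomposition:
Bags: B1 = {0, 4, 5}  B2 = {2, 4, 5}  B3 = {0, 1, 5}  B4 = {2, 3, 4}
Tree: B1–B2, B1–B3, B2–B4

Every bag has size at most 3, so the width is 3 − 1 = 2 and tw(G) ≤ 2. On the other hand G contains the 3-clique {0, 1, 5}. A clique must lie in a single bag of any decomposition, so no decomposition can have width below 2. Combining the bounds, tw(G) = 2.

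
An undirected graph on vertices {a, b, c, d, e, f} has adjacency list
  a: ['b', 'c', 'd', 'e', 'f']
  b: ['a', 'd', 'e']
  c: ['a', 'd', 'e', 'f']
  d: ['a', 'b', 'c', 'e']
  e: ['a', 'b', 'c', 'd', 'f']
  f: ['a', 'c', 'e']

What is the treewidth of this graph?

3

A width-3 tree decomposition is:
Bags: B1 = {a, c, d, e}  B2 = {a, b, d, e}  B3 = {a, c, e, f}
Tree: B1–B2, B1–B3
Every bag has size at most 4, so the width is 4 − 1 = 3 and tw(G) ≤ 3. Conversely, {a, c, d, e} is a clique of size 4, and the vertices of any clique must share a bag in every tree decomposition; so some bag has ≥ 4 vertices and tw(G) ≥ 3. Hence tw(G) = 3 exactly.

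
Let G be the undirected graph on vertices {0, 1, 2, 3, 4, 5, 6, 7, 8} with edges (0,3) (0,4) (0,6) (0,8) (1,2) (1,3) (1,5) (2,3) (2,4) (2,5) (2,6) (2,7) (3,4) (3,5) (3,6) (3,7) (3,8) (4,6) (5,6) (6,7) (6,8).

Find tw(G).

A width-3 tree decomposition is:
Bags: B1 = {2, 3, 4, 6}  B2 = {2, 3, 5, 6}  B3 = {0, 3, 4, 6}  B4 = {0, 3, 6, 8}  B5 = {2, 3, 6, 7}  B6 = {1, 2, 3, 5}
Tree: B1–B2, B1–B3, B3–B4, B1–B5, B2–B6
Every bag has size at most 4, so the width is 4 − 1 = 3 and tw(G) ≤ 3. On the other hand G contains the 4-clique {1, 2, 3, 5}. A clique must lie in a single bag of any decomposition, so no decomposition can have width below 3. Therefore the treewidth is 3.

3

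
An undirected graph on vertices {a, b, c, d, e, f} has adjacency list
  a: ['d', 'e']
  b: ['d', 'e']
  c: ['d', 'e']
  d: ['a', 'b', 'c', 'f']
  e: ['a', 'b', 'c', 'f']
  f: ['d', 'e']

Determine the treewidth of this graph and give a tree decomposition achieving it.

Treewidth 2.
One such decomposition:
Bags: B1 = {d, e, f}  B2 = {c, d, e}  B3 = {a, d, e}  B4 = {b, d, e}
Tree: B1–B2, B2–B3, B3–B4

Each bag holds 3 vertices, so the decomposition has width 2, which upper-bounds the treewidth. Since d–f–e–c–d is a cycle in G, G is not acyclic. Forests are exactly the graphs of treewidth ≤ 1, so tw(G) ≥ 2. Combining the bounds, tw(G) = 2.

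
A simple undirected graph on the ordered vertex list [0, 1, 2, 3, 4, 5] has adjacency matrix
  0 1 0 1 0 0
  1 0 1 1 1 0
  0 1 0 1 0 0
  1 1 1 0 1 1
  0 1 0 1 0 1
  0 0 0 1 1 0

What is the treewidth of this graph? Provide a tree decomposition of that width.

Treewidth 2.
One optimal decomposition is:
Bags: B1 = {3, 4, 5}  B2 = {1, 3, 4}  B3 = {1, 2, 3}  B4 = {0, 1, 3}
Tree: B1–B2, B2–B3, B3–B4

The largest bag has 3 vertices, giving width 2; this decomposition certifies tw(G) ≤ 2. Conversely, {0, 1, 3} is a clique of size 3, and the vertices of any clique must share a bag in every tree decomposition; so some bag has ≥ 3 vertices and tw(G) ≥ 2. Hence tw(G) = 2 exactly.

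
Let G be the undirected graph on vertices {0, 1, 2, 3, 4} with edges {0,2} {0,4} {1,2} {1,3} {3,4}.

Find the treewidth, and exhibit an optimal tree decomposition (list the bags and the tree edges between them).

Treewidth 2.
Bags: B1 = {0, 1, 2}  B2 = {0, 1, 4}  B3 = {1, 3, 4}
Tree: B1–B2, B2–B3

Every bag has size at most 3, so the width is 3 − 1 = 2 and tw(G) ≤ 2. Since 1–2–0–4–3–1 is a cycle in G, G is not acyclic. Forests are exactly the graphs of treewidth ≤ 1, so tw(G) ≥ 2. Hence tw(G) = 2 exactly.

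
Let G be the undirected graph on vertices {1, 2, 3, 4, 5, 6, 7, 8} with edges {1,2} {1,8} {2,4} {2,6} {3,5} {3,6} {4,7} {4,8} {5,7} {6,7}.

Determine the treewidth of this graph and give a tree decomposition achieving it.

Treewidth 2.
One optimal decomposition is:
Bags: B1 = {3, 5, 6}  B2 = {5, 6, 7}  B3 = {2, 6, 7}  B4 = {2, 4, 7}  B5 = {1, 2, 4}  B6 = {1, 4, 8}
Tree: B1–B2, B2–B3, B3–B4, B4–B5, B5–B6

Every bag has size at most 3, so the width is 3 − 1 = 2 and tw(G) ≤ 2. For the lower bound, G contains the cycle 3–5–7–6–3, so G is not a forest; only forests have treewidth ≤ 1, hence tw(G) ≥ 2. Therefore the treewidth is 2.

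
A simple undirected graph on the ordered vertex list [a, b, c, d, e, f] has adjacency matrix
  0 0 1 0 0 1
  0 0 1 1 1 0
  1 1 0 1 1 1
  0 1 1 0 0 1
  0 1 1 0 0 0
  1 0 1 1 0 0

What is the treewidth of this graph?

A width-2 tree decomposition is:
Bags: B1 = {b, c, d}  B2 = {c, d, f}  B3 = {a, c, f}  B4 = {b, c, e}
Tree: B1–B2, B2–B3, B1–B4
Each bag holds 3 vertices, so the decomposition has width 2, which upper-bounds the treewidth. On the other hand G contains the 3-clique {c, d, f}. A clique must lie in a single bag of any decomposition, so no decomposition can have width below 2. The upper and lower bounds meet at 2, so that is the treewidth.

2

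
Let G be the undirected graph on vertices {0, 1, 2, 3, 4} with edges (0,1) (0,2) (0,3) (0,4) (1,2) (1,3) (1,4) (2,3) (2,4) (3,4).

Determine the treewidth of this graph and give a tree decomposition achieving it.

Treewidth 4.
Bags: B1 = {0, 1, 2, 3, 4}
Tree: (single bag)

A single bag containing all 5 vertices is trivially a valid decomposition of width 4. Conversely, {0, 1, 2, 3, 4} is a clique of size 5, and the vertices of any clique must share a bag in every tree decomposition; so some bag has ≥ 5 vertices and tw(G) ≥ 4. Hence tw(G) = 4 exactly.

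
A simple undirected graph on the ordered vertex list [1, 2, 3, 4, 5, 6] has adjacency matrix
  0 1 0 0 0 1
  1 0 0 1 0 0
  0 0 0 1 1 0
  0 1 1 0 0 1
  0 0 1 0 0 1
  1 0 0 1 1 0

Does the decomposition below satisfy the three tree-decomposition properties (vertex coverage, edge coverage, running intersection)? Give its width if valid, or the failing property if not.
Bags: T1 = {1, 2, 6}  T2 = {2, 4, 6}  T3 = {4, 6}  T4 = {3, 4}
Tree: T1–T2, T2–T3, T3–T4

No — vertex 5 appears in no bag.

A tree decomposition must satisfy three properties: every vertex lies in some bag; for every edge, both endpoints lie together in some bag; and for every vertex, the bags containing it form a connected subtree. Here vertex 5 appears in no bag, so the decomposition is invalid.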